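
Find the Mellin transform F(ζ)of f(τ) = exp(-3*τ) gamma(ζ)/3^ζ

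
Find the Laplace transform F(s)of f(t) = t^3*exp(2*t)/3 2/(s - 2)^4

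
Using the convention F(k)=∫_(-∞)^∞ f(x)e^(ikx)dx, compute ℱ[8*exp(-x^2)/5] 8*sqrt(pi)*exp(-k^2/4)/5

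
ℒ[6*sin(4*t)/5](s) 24/(5*(s^2 + 16))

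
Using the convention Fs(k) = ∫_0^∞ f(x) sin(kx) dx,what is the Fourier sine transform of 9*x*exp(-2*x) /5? 36*k/(5*(k^2 + 4) ^2) 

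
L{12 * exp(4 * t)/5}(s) 12/(5 * (s - 4))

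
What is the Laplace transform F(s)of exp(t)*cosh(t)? (s - 1)/(s*(s - 2))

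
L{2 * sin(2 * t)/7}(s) 4/(7 * (s^2 + 4))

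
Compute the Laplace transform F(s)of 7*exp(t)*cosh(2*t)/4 7*(s - 1)/(4*((s - 1)^2 - 4))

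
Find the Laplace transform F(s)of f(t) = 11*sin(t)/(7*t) 11*atan(1/s)/7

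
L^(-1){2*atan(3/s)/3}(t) 2*sin(3*t)/(3*t)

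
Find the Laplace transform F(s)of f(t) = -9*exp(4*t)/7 -9/(7*s - 28)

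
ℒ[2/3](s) 2/(3 * s)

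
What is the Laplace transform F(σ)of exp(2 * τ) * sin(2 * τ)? 2/((σ - 2)^2 + 4)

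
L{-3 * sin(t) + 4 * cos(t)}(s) 4 * s/(s^2 + 1)-3/(s^2 + 1)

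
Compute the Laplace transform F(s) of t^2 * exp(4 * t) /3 2/(3 * (s - 4) ^3) 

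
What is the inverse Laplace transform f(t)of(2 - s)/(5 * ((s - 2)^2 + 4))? -exp(2 * t) * cos(2 * t)/5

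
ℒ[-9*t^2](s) -18/s^3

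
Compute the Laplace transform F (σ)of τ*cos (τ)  (σ^2 - 1)/ (σ^2 + 1)^2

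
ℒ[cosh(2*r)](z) z/(z^2 - 4)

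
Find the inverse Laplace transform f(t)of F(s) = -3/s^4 -t^3/2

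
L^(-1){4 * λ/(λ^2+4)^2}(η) η * sin(2 * η)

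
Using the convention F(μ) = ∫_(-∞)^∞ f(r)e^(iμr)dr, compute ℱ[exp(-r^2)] sqrt(pi)*exp(-μ^2/4)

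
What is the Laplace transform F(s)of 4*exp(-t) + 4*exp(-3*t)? 4/(s + 1) + 4/(s + 3)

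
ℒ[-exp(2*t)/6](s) -1/(6*s - 12)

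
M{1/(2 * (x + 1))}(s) pi * csc(pi * s)/2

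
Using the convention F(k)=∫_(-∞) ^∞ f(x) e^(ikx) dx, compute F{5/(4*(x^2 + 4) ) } 5*pi*exp(-2*Abs(k) ) /8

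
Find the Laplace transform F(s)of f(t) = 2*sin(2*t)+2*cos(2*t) 2*s/(s^2+4)+4/(s^2+4)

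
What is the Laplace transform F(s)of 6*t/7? 6/(7*s^2)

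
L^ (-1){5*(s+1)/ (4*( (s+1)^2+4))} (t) 5*exp (-t)*cos (2*t)/4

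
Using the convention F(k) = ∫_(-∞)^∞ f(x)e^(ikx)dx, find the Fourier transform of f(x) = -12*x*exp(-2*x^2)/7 -3*sqrt(2)*I*sqrt(pi)*k*exp(-k^2/8)/14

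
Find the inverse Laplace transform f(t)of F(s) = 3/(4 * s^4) t^3/8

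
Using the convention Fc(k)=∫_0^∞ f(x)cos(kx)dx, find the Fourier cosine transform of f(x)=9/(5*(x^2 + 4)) 9*pi*exp(-2*k)/20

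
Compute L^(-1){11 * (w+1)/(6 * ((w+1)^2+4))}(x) 11 * exp(-x) * cos(2 * x)/6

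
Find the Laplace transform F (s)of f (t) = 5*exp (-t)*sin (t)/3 5/ (3*( (s + 1)^2 + 1))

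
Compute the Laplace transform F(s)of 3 3/s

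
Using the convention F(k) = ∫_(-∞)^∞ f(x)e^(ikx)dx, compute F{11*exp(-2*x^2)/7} 11*sqrt(2)*sqrt(pi)*exp(-k^2/8)/14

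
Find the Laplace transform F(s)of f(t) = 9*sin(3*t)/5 27/(5*(s^2 + 9))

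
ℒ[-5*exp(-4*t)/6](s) -5/(6*s + 24)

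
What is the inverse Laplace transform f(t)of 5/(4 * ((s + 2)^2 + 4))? 5 * exp(-2 * t) * sin(2 * t)/8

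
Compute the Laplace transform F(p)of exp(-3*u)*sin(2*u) 2/((p + 3)^2 + 4)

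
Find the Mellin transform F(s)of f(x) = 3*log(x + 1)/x -3*pi*csc(pi*s)/(s - 1)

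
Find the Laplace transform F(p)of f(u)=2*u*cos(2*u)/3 2*(p^2 - 4)/(3*(p^2 + 4)^2)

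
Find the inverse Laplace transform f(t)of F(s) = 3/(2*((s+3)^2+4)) 3*exp(-3*t)*sin(2*t)/4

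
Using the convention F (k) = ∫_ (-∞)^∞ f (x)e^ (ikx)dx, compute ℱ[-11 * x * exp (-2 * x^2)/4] -11 * sqrt (2) * I * sqrt (pi) * k * exp (-k^2/8)/32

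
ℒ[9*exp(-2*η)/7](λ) 9/(7*(λ + 2))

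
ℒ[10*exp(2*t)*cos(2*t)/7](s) 10*(s - 2)/(7*((s - 2)^2 + 4))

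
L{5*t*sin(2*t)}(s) 20*s/(s^2 + 4)^2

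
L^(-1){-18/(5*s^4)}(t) -3*t^3/5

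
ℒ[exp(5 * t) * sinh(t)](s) 1/((s - 5)^2 - 1)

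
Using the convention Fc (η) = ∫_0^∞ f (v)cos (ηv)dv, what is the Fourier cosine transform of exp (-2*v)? 2/ (η^2+4)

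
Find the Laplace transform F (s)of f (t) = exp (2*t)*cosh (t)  (s - 2)/ ( (s - 2)^2-1)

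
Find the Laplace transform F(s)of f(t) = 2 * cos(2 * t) 2 * s/(s^2 + 4)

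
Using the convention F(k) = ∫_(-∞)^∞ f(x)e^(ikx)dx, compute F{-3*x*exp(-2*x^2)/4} -3*sqrt(2)*I*sqrt(pi)*k*exp(-k^2/8)/32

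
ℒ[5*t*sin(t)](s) 10*s/(s^2+1)^2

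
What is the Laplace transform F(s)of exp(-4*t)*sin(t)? 1/((s + 4)^2 + 1)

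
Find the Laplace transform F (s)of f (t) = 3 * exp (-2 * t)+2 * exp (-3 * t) 3/ (s+2)+2/ (s+3)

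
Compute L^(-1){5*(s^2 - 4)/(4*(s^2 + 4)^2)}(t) 5*t*cos(2*t)/4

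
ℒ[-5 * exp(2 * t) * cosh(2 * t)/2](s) 5 * (2 - s)/(2 * s * (s - 4))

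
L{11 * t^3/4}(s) 33/(2 * s^4)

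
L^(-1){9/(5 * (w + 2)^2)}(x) 9 * x * exp(-2 * x)/5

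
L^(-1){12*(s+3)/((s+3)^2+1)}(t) 12*exp(-3*t)*cos(t)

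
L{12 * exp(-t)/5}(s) 12/(5 * (s + 1))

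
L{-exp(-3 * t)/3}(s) -1/(3 * s+9)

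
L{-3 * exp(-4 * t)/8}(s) -3/(8 * s + 32)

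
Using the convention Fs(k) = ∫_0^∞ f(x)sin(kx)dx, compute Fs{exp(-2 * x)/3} k/(3 * (k^2 + 4))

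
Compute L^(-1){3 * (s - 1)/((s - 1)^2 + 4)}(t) 3 * exp(t) * cos(2 * t)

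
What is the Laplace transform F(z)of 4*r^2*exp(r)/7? 8/(7*(z - 1)^3)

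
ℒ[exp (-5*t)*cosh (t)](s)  (s + 5) / ( (s + 5) ^2 - 1) 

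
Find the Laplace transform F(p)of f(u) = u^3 6/p^4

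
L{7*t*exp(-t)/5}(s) 7/(5*(s + 1)^2)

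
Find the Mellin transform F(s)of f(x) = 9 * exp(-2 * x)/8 9 * gamma(s)/(8 * 2^s)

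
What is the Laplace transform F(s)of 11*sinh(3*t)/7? 33/(7*(s^2 - 9))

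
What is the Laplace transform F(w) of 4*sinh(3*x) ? 12/(w^2 - 9) 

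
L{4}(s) 4/s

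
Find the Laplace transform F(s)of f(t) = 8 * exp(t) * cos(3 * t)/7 8 * (s - 1)/(7 * ((s - 1)^2 + 9))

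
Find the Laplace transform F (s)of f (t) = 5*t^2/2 5/s^3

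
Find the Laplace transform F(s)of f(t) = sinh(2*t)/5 2/(5*(s^2-4))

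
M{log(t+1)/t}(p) -pi*csc(pi*p)/(p - 1)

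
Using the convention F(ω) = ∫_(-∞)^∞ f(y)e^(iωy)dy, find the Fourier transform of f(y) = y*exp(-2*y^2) sqrt(2)*I*sqrt(pi)*ω*exp(-ω^2/8)/8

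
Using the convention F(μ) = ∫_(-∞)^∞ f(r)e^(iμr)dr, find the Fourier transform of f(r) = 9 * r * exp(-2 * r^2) 9 * sqrt(2) * I * sqrt(pi) * μ * exp(-μ^2/8)/8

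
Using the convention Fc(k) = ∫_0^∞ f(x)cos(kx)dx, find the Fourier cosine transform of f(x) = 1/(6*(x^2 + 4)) pi*exp(-2*k)/24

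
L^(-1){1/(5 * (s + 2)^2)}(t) t * exp(-2 * t)/5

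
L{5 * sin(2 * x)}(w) 10/(w^2 + 4)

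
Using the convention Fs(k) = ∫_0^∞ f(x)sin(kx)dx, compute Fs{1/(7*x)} pi/14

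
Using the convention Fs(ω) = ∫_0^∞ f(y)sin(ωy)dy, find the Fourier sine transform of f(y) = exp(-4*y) ω/(ω^2 + 16)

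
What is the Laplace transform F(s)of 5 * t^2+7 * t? 7/s^2+10/s^3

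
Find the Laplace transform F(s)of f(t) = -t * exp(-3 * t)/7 -1/(7 * (s + 3)^2)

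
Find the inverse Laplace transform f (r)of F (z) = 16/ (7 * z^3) 8 * r^2/7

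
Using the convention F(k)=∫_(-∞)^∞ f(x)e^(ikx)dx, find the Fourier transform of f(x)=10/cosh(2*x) 5*pi/cosh(pi*k/4)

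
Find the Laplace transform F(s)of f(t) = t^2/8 1/(4*s^3)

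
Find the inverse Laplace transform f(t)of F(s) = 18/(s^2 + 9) 6 * sin(3 * t)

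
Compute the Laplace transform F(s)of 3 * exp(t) 3/(s - 1)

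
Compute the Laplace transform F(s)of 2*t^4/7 48/(7*s^5)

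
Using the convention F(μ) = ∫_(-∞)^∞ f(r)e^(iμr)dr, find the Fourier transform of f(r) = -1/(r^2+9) -pi * exp(-3 * Abs(μ))/3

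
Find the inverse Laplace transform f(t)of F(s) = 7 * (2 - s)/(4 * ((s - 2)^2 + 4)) -7 * exp(2 * t) * cos(2 * t)/4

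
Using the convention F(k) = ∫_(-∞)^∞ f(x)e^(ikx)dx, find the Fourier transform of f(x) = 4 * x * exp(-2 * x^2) sqrt(2) * I * sqrt(pi) * k * exp(-k^2/8)/2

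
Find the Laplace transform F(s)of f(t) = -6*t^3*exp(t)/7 -36/(7*(s - 1)^4)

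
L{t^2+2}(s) 2/s+2/s^3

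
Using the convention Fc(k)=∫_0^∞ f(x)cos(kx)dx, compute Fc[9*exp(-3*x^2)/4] 3*sqrt(3)*sqrt(pi)*exp(-k^2/12)/8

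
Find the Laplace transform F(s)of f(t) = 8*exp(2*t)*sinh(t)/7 8/(7*((s - 2)^2 - 1))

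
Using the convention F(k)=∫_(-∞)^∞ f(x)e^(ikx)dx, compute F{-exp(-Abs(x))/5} -2/(5*k^2+5)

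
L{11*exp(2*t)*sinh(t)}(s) 11/((s - 2)^2 - 1)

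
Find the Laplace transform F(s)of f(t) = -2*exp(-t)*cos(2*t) 2*(-s - 1)/((s + 1)^2 + 4)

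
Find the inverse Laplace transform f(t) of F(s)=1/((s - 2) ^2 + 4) exp(2*t)*sin(2*t) /2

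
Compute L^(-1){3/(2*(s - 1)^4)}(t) t^3*exp(t)/4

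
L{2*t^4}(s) 48/s^5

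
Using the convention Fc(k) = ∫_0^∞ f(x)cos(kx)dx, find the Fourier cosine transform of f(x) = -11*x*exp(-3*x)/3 11*(k^2-9)/(3*(k^2 + 9)^2)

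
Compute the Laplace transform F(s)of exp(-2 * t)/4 1/(4 * (s + 2))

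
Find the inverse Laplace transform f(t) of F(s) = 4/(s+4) 4*exp(-4*t) 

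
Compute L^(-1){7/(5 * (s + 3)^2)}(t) 7 * t * exp(-3 * t)/5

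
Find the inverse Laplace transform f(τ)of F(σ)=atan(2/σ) sin(2*τ)/τ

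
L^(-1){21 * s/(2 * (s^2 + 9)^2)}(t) 7 * t * sin(3 * t)/4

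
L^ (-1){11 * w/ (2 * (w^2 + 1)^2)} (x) 11 * x * sin (x)/4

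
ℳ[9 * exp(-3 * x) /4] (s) 3^(2 - s) * gamma(s) /4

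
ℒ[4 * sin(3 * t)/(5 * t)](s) 4 * atan(3/s)/5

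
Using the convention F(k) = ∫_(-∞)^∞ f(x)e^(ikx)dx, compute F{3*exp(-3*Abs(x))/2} 9/(k^2 + 9)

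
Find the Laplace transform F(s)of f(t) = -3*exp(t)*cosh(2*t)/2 3*(1 - s)/(2*((s - 1)^2 - 4))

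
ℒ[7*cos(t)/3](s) 7*s/(3*(s^2 + 1))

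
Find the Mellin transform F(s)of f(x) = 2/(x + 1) 2 * pi * csc(pi * s)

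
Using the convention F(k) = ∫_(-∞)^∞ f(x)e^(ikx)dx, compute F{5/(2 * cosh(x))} 5 * pi/(2 * cosh(pi * k/2))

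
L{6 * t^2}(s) 12/s^3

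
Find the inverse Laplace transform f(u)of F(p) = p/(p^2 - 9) cosh(3*u)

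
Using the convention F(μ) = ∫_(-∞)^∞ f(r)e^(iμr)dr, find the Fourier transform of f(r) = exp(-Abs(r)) 2/(μ^2 + 1)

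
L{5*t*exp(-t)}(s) 5/(s + 1)^2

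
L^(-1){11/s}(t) 11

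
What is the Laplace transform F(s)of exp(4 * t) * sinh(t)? 1/((s - 4)^2 - 1)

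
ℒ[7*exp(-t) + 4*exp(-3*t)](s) 7/(s + 1) + 4/(s + 3)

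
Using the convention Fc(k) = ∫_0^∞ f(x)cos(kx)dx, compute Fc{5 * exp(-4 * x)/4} 5/(k^2 + 16)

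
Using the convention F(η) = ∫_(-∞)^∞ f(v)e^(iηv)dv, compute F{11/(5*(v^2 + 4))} 11*pi*exp(-2*Abs(η))/10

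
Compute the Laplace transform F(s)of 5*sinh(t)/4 5/(4*(s^2 - 1))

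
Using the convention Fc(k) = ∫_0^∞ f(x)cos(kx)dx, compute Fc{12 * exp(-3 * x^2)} 2 * sqrt(3) * sqrt(pi) * exp(-k^2/12)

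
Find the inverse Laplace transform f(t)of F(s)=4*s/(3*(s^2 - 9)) 4*cosh(3*t)/3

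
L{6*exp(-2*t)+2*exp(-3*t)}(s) 6/(s+2)+2/(s+3)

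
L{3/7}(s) 3/(7*s)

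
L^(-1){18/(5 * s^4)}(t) 3 * t^3/5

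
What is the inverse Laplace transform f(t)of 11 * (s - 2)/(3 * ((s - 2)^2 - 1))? 11 * exp(2 * t) * cosh(t)/3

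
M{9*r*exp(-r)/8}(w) 9*gamma(w+1)/8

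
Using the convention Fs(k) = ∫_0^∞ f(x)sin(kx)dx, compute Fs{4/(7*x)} 2*pi/7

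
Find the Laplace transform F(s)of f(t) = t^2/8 1/(4*s^3)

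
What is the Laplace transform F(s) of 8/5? 8/(5 * s) 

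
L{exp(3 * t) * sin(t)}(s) 1/((s - 3)^2 + 1)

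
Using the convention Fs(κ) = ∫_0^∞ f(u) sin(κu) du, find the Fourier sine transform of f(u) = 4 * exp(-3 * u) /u 4 * atan(κ/3) 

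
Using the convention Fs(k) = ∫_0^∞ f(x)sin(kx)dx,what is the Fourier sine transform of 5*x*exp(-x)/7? 10*k/(7*(k^2 + 1)^2)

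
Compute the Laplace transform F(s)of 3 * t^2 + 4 4/s + 6/s^3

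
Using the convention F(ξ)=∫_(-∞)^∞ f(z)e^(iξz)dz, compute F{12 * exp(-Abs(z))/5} 24/(5 * (ξ^2 + 1))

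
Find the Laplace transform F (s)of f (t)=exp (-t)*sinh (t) 1/ (s*(s + 2))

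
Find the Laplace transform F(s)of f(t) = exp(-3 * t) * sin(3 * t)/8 3/(8 * ((s + 3)^2 + 9))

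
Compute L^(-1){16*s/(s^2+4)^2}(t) 4*t*sin(2*t)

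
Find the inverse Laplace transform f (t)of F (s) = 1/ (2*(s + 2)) exp (-2*t)/2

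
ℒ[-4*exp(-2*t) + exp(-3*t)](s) 1/(s + 3)-4/(s + 2)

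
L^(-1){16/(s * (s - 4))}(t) 8 * exp(2 * t) * sinh(2 * t)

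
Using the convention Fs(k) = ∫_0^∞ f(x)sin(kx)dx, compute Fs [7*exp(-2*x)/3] 7*k/(3*(k^2 + 4))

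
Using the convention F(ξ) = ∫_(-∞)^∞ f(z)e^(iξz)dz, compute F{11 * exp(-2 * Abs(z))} 44/(ξ^2 + 4)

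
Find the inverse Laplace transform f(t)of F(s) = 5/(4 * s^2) 5 * t/4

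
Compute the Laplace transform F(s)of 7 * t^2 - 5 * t 14/s^3 - 5/s^2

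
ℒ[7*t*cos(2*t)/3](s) 7*(s^2 - 4)/(3*(s^2 + 4)^2)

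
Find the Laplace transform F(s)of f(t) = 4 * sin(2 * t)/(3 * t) 4 * atan(2/s)/3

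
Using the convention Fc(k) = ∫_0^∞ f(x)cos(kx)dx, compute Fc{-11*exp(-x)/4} -11/(4*k^2 + 4)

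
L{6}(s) 6/s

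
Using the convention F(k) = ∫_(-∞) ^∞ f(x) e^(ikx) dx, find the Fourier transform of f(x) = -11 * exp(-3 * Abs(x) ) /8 -33/(4 * k^2 + 36) 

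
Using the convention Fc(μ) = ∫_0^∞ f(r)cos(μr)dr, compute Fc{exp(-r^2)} sqrt(pi)*exp(-μ^2/4)/2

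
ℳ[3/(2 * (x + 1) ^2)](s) -3 * pi * (s - 1) /(2 * sin(pi * s) ) 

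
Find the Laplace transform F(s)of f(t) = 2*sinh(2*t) 4/(s^2-4)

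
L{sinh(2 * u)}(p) 2/(p^2 - 4)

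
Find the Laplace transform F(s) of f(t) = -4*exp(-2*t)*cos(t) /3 4*(-s - 2) /(3*((s+2) ^2+1) ) 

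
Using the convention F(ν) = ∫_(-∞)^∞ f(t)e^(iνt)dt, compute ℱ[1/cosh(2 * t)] pi/(2 * cosh(pi * ν/4))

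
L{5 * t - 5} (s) 5/s^2-5/s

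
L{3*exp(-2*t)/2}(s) 3/(2*(s + 2))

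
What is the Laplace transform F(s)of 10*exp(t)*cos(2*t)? 10*(s - 1)/((s - 1)^2+4)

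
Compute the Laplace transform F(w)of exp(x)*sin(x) 1/((w - 1)^2 + 1)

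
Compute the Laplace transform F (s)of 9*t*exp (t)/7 9/ (7*(s - 1)^2)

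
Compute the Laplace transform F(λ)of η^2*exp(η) 2/(λ - 1)^3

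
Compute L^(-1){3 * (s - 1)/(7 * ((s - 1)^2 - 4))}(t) 3 * exp(t) * cosh(2 * t)/7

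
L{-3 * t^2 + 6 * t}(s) 6/s^2 - 6/s^3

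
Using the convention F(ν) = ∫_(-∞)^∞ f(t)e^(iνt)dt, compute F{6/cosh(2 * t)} 3 * pi/cosh(pi * ν/4)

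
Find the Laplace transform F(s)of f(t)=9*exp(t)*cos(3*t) 9*(s - 1)/((s - 1)^2 + 9)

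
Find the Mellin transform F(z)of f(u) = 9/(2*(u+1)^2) -9*pi*(z - 1)/(2*sin(pi*z))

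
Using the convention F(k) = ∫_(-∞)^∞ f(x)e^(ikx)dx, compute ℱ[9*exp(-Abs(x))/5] 18/(5*(k^2 + 1))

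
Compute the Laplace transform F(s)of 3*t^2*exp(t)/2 3/(s - 1)^3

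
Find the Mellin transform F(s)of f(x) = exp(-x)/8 gamma(s)/8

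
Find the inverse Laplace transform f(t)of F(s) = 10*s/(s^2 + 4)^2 5*t*sin(2*t)/2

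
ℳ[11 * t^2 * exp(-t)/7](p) 11 * gamma(p + 2)/7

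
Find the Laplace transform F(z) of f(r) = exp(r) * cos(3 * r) (z - 1) /((z - 1) ^2+9) 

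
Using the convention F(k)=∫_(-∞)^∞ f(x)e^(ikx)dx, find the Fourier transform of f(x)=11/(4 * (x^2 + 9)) 11 * pi * exp(-3 * Abs(k))/12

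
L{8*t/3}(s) 8/(3*s^2)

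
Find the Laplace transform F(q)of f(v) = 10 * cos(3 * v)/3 10 * q/(3 * (q^2 + 9))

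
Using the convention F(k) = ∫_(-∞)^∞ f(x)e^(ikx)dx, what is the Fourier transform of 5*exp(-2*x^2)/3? 5*sqrt(2)*sqrt(pi)*exp(-k^2/8)/6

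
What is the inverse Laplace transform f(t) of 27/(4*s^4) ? 9*t^3/8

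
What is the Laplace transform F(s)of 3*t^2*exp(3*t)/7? 6/(7*(s - 3)^3)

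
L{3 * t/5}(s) 3/(5 * s^2)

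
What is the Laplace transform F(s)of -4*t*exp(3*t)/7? -4/(7*(s - 3)^2)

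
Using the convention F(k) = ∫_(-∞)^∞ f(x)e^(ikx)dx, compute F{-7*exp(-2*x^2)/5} -7*sqrt(2)*sqrt(pi)*exp(-k^2/8)/10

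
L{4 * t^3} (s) 24/s^4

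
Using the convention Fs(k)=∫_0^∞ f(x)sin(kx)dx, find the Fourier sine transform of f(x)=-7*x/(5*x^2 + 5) -7*pi*exp(-k)/10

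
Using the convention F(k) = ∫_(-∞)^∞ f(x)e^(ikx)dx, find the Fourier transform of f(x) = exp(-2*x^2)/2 sqrt(2)*sqrt(pi)*exp(-k^2/8)/4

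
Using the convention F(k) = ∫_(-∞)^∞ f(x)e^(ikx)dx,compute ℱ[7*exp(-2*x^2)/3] 7*sqrt(2)*sqrt(pi)*exp(-k^2/8)/6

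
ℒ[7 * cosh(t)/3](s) 7 * s/(3 * (s^2 - 1))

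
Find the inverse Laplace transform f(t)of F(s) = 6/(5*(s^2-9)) 2*sinh(3*t)/5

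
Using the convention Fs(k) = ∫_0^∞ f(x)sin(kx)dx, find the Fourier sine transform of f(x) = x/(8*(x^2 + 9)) pi*exp(-3*k)/16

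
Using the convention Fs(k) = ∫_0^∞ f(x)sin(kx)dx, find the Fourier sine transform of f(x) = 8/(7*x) 4*pi/7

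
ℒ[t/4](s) 1/(4*s^2)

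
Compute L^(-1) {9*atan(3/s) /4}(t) 9*sin(3*t) /(4*t) 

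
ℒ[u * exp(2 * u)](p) (p - 2)^(-2)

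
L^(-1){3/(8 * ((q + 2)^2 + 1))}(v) 3 * exp(-2 * v) * sin(v)/8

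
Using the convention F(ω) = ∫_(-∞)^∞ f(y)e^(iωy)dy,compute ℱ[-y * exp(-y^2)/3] -I * sqrt(pi) * ω * exp(-ω^2/4)/6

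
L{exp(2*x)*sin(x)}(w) 1/((w - 2)^2 + 1)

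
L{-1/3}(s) -1/(3*s)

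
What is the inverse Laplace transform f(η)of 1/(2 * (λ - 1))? exp(η)/2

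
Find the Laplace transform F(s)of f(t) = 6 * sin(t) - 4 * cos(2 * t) 6/(s^2+1) - 4 * s/(s^2+4)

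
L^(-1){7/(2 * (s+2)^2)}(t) 7 * t * exp(-2 * t)/2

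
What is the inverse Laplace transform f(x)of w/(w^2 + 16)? cos(4*x)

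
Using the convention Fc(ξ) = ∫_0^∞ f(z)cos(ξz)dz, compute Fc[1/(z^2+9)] pi*exp(-3*ξ)/6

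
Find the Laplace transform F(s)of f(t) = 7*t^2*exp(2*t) 14/(s - 2)^3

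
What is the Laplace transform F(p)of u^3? 6/p^4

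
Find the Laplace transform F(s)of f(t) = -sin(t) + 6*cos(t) 6*s/(s^2 + 1) - 1/(s^2 + 1)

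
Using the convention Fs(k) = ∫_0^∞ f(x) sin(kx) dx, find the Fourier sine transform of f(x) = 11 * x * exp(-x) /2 11 * k/(k^2+1) ^2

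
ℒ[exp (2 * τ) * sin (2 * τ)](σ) 2/ ( (σ - 2)^2 + 4)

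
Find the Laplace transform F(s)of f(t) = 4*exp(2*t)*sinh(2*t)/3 8/(3*s*(s - 4))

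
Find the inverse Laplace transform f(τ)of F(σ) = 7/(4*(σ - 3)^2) 7*τ*exp(3*τ)/4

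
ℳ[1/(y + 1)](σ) pi*csc(pi*σ) 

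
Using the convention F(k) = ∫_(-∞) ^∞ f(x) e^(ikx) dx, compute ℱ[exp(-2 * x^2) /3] sqrt(2) * sqrt(pi) * exp(-k^2/8) /6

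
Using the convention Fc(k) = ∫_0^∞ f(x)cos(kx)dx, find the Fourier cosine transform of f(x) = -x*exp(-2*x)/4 (k^2 - 4)/(4*(k^2 + 4)^2)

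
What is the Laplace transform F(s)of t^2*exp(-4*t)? 2/(s + 4)^3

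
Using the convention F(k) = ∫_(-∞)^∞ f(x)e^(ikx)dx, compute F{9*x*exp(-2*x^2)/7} 9*sqrt(2)*I*sqrt(pi)*k*exp(-k^2/8)/56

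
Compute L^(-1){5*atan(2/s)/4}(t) 5*sin(2*t)/(4*t)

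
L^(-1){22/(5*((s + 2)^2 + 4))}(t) 11*exp(-2*t)*sin(2*t)/5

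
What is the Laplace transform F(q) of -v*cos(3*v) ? (9 - q^2) /(q^2 + 9) ^2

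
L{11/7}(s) 11/(7*s)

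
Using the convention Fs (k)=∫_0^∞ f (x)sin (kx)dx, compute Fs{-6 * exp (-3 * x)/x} -6 * atan (k/3)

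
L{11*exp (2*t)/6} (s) 11/ (6*(s - 2))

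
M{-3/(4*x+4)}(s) -3*pi*csc(pi*s)/4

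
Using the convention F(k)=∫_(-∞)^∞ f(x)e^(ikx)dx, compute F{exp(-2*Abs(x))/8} 1/(2*(k^2 + 4))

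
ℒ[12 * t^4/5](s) 288/(5 * s^5)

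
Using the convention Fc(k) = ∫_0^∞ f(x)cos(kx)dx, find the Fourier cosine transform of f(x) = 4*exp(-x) 4/(k^2+1)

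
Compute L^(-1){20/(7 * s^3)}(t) 10 * t^2/7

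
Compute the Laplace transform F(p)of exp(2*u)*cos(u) (p - 2)/((p - 2)^2+1)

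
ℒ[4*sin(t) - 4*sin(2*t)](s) 4/(s^2+1) - 8/(s^2+4)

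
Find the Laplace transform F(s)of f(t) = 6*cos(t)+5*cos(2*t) 6*s/(s^2+1)+5*s/(s^2+4)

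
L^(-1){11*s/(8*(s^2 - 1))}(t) 11*cosh(t)/8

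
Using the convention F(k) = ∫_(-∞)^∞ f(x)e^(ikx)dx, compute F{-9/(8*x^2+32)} -9*pi*exp(-2*Abs(k))/16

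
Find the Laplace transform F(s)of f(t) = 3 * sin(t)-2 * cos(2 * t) 3/(s^2 + 1)-2 * s/(s^2 + 4)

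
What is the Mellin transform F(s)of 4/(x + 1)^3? 2*pi*(s - 2)*(s - 1)/sin(pi*s)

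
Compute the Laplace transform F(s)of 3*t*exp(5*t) 3/(s - 5)^2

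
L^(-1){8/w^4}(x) 4*x^3/3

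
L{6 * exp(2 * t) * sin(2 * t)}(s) 12/((s - 2)^2 + 4)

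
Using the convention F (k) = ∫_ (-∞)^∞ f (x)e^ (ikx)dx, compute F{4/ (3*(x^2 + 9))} 4*pi*exp (-3*Abs (k))/9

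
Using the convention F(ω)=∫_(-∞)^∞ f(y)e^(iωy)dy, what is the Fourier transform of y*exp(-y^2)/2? I*sqrt(pi)*ω*exp(-ω^2/4)/4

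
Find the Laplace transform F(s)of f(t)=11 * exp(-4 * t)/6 11/(6 * (s + 4))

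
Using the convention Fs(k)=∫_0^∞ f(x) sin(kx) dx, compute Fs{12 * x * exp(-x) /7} 24 * k/(7 * (k^2+1) ^2) 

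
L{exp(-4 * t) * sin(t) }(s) 1/((s + 4) ^2 + 1) 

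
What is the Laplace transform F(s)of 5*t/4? 5/(4*s^2)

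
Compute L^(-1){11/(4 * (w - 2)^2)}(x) 11 * x * exp(2 * x)/4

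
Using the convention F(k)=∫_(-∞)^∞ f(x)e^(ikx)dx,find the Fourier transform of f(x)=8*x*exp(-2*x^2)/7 sqrt(2)*I*sqrt(pi)*k*exp(-k^2/8)/7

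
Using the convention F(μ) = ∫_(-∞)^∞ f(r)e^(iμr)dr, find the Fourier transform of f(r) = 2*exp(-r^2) 2*sqrt(pi)*exp(-μ^2/4)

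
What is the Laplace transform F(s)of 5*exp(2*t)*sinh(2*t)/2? 5/(s*(s - 4))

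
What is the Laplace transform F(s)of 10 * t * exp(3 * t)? 10/(s - 3)^2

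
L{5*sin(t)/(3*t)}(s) 5*atan(1/s)/3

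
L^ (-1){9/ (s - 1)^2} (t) 9*t*exp (t)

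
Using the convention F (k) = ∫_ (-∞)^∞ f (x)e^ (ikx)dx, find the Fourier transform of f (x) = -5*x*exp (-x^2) -5*I*sqrt (pi)*k*exp (-k^2/4)/2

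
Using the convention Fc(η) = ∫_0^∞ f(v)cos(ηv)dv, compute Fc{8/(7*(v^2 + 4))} 2*pi*exp(-2*η)/7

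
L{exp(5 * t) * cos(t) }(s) (s - 5) /((s - 5) ^2 + 1) 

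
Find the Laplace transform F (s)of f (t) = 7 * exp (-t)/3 7/ (3 * (s + 1))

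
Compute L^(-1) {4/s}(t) 4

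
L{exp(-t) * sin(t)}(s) 1/((s + 1)^2 + 1)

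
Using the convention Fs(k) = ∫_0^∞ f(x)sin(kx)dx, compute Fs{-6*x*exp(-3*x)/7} -36*k/(7*(k^2+9)^2)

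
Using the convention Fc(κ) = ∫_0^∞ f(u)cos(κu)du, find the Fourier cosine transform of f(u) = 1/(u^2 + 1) pi*exp(-κ)/2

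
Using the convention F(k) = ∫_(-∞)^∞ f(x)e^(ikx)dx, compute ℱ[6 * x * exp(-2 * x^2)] 3 * sqrt(2) * I * sqrt(pi) * k * exp(-k^2/8)/4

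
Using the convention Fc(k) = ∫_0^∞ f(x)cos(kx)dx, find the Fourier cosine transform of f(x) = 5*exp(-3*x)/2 15/(2*(k^2 + 9))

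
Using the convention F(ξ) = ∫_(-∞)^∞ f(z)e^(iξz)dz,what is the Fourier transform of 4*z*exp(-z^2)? 2*I*sqrt(pi)*ξ*exp(-ξ^2/4)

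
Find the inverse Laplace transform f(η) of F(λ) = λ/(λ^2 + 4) cos(2*η) 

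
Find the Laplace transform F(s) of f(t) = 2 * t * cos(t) 2 * (s^2 - 1) /(s^2+1) ^2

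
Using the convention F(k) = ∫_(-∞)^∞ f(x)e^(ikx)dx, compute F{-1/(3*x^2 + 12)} -pi*exp(-2*Abs(k))/6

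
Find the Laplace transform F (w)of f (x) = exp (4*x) 1/ (w - 4)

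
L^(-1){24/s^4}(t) 4 * t^3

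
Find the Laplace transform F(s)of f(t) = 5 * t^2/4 5/(2 * s^3)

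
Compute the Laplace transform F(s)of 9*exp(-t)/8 9/(8*(s + 1))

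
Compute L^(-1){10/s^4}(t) 5*t^3/3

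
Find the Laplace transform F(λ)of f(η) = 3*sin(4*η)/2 6/(λ^2 + 16)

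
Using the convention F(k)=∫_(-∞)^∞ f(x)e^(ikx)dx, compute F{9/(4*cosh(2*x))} 9*pi/(8*cosh(pi*k/4))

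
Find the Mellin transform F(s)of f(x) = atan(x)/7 -pi*sec(pi*s/2)/(14*s)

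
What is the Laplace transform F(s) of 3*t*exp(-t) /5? 3/(5*(s + 1) ^2) 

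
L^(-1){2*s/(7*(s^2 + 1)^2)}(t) t*sin(t)/7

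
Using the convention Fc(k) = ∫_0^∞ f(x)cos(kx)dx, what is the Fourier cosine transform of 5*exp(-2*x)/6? 5/(3*(k^2 + 4))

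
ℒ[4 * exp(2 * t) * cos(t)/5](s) 4 * (s - 2)/(5 * ((s - 2)^2 + 1))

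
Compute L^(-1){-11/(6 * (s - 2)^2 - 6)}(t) -11 * exp(2 * t) * sinh(t)/6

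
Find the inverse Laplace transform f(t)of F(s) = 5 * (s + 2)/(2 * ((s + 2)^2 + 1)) 5 * exp(-2 * t) * cos(t)/2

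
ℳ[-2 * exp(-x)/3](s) -2 * gamma(s)/3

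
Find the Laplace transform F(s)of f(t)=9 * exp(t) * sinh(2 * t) 18/((s - 1)^2 - 4)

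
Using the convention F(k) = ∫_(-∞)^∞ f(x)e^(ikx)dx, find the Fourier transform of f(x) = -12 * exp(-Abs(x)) -24/(k^2 + 1)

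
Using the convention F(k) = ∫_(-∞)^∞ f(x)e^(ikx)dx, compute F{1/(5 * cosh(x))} pi/(5 * cosh(pi * k/2))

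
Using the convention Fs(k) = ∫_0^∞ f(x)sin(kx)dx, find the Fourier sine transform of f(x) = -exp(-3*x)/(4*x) -atan(k/3)/4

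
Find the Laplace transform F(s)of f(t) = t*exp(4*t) (s - 4)^(-2)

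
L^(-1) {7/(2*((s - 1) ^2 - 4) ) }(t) 7*exp(t)*sinh(2*t) /4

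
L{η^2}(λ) 2/λ^3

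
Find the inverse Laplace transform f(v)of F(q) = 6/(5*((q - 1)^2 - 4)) 3*exp(v)*sinh(2*v)/5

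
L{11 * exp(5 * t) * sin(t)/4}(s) 11/(4 * ((s - 5)^2+1))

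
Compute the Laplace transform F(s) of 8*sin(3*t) 24/(s^2 + 9) 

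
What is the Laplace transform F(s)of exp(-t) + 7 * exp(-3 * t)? 7/(s + 3) + 1/(s + 1)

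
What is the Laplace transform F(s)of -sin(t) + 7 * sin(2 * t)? 14/(s^2 + 4)-1/(s^2 + 1)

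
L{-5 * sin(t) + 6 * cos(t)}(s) 6 * s/(s^2 + 1) - 5/(s^2 + 1)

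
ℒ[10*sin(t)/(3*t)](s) 10*atan(1/s)/3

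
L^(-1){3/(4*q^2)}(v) 3*v/4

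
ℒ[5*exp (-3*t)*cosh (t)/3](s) 5*(s+3)/ (3*( (s+3)^2 - 1))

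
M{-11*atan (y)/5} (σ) 11*pi*sec (pi*σ/2)/ (10*σ)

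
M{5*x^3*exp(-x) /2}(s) 5*gamma(s + 3) /2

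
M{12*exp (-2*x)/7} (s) 12*gamma (s)/ (7*2^s)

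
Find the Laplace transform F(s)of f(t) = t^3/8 3/(4*s^4)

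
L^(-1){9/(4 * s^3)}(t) 9 * t^2/8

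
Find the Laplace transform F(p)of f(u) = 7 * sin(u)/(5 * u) 7 * atan(1/p)/5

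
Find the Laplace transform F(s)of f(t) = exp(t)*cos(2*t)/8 (s - 1)/(8*((s - 1)^2 + 4))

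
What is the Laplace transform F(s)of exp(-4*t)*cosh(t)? (s + 4)/((s + 4)^2 - 1)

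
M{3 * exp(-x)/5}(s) 3 * gamma(s)/5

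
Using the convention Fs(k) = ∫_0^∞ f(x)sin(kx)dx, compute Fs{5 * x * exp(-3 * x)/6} 5 * k/(k^2+9)^2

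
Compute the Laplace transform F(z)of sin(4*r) 4/(z^2 + 16)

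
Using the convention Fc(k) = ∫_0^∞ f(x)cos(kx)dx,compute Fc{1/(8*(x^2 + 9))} pi*exp(-3*k)/48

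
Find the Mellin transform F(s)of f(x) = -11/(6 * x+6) -11 * pi * csc(pi * s)/6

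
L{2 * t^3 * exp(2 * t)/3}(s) 4/(s - 2)^4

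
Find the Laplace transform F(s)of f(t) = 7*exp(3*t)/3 7/(3*(s - 3))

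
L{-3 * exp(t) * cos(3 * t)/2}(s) 3 * (1 - s)/(2 * ((s - 1)^2 + 9))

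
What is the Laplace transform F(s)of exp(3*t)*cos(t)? (s - 3)/((s - 3)^2 + 1)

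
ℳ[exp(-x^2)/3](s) gamma(s/2)/6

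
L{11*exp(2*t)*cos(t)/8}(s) 11*(s - 2)/(8*((s - 2)^2 + 1))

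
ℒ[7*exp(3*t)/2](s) 7/(2*(s - 3))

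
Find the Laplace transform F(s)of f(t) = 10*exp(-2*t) 10/(s + 2)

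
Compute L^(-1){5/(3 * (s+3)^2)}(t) 5 * t * exp(-3 * t)/3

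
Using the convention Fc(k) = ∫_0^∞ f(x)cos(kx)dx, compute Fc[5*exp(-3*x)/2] 15/(2*(k^2 + 9))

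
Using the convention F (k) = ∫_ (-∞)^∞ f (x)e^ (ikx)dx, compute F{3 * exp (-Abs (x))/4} 3/ (2 * (k^2 + 1))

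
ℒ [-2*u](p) -2/p^2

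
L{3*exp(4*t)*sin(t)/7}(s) 3/(7*((s - 4)^2 + 1))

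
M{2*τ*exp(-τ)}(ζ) 2*gamma(ζ + 1)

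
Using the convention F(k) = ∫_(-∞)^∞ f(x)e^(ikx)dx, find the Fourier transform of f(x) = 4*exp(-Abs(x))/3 8/(3*(k^2 + 1))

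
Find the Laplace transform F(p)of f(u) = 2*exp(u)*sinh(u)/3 2/(3*p*(p - 2))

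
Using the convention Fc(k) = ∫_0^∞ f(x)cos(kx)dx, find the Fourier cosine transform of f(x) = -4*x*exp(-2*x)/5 4*(k^2 - 4)/(5*(k^2 + 4)^2)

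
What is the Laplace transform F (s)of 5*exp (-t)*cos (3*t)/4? 5*(s + 1)/ (4*( (s + 1)^2 + 9))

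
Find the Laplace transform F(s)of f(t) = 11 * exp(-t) 11/(s+1)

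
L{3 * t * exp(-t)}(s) 3/(s + 1)^2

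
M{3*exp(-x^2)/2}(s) 3*gamma(s/2)/4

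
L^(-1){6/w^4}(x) x^3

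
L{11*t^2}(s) 22/s^3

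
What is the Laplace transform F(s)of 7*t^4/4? 42/s^5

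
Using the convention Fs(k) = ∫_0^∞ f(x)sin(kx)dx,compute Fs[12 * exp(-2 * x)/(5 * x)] 12 * atan(k/2)/5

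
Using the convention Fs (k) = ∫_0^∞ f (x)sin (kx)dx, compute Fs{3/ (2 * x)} 3 * pi/4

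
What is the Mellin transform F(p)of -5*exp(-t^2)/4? -5*gamma(p/2)/8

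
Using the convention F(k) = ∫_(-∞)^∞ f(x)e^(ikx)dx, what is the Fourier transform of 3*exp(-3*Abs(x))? 18/(k^2 + 9)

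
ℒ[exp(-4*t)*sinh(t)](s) 1/((s + 4)^2-1)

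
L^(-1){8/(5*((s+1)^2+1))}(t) 8*exp(-t)*sin(t)/5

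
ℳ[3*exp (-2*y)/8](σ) 3*gamma (σ)/ (8*2^σ)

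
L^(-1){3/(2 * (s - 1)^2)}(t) 3 * t * exp(t)/2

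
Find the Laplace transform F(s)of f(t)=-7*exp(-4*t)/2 -7/(2*s + 8)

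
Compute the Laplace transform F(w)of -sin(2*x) -2/(w^2 + 4)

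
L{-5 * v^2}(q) -10/q^3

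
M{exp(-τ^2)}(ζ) gamma(ζ/2)/2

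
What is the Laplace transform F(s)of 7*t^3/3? 14/s^4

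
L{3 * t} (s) 3/s^2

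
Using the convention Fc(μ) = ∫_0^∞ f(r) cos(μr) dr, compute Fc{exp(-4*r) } 4/(μ^2 + 16) 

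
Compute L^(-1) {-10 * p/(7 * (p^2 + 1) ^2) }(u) -5 * u * sin(u) /7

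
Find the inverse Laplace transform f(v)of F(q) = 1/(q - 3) exp(3 * v)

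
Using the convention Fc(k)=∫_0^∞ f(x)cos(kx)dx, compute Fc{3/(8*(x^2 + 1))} 3*pi*exp(-k)/16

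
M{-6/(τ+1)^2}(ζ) 6*pi*(ζ - 1)/sin(pi*ζ)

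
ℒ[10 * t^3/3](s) 20/s^4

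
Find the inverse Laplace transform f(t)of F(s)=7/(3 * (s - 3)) 7 * exp(3 * t)/3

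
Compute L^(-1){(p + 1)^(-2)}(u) u*exp(-u)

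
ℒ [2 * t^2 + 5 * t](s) 5/s^2 + 4/s^3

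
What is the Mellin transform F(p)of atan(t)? -pi*sec(pi*p/2)/(2*p)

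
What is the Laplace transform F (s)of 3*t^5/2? 180/s^6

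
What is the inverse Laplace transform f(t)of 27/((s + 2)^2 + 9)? 9 * exp(-2 * t) * sin(3 * t)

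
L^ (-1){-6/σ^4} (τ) -τ^3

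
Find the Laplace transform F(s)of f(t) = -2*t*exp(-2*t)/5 -2/(5*(s + 2)^2)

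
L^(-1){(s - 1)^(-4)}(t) t^3*exp(t)/6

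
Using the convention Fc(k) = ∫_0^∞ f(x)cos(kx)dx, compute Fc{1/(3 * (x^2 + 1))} pi * exp(-k)/6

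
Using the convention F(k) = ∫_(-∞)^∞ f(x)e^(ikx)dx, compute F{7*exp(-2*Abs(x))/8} 7/(2*(k^2 + 4))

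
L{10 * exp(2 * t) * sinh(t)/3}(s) 10/(3 * ((s - 2)^2 - 1))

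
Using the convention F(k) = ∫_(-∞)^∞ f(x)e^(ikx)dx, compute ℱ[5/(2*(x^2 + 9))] 5*pi*exp(-3*Abs(k))/6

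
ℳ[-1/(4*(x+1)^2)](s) pi*(s - 1)/(4*sin(pi*s))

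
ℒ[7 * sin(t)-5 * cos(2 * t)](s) 7/(s^2 + 1)-5 * s/(s^2 + 4)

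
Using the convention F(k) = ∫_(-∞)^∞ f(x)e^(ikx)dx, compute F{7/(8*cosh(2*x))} 7*pi/(16*cosh(pi*k/4))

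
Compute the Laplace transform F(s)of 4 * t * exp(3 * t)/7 4/(7 * (s - 3)^2)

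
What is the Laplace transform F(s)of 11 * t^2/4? 11/(2 * s^3)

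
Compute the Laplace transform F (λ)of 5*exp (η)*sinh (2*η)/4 5/ (2*( (λ - 1)^2 - 4))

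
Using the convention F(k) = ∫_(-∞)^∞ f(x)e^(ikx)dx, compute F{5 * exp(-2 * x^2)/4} 5 * sqrt(2) * sqrt(pi) * exp(-k^2/8)/8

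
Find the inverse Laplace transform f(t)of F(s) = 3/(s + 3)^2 3*t*exp(-3*t)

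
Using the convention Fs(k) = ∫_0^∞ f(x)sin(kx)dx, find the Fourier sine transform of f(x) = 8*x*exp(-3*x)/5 48*k/(5*(k^2 + 9)^2)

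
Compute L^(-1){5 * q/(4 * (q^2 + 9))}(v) 5 * cos(3 * v)/4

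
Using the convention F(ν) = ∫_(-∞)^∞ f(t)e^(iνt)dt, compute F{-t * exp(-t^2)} -I * sqrt(pi) * ν * exp(-ν^2/4)/2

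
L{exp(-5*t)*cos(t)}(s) (s + 5)/((s + 5)^2 + 1)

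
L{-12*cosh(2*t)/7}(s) -12*s/(7*s^2 - 28)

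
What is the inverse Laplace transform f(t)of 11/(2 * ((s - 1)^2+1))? 11 * exp(t) * sin(t)/2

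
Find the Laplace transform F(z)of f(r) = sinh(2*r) 2/(z^2 - 4)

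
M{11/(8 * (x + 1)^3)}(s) 11 * pi * (s - 2) * (s - 1)/(16 * sin(pi * s))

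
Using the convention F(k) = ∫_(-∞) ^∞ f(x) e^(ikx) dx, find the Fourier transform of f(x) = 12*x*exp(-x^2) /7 6*I*sqrt(pi)*k*exp(-k^2/4) /7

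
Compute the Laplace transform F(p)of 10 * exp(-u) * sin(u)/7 10/(7 * ((p + 1)^2 + 1))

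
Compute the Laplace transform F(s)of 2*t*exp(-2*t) 2/(s + 2)^2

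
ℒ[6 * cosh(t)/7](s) 6 * s/(7 * (s^2-1))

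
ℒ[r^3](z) 6/z^4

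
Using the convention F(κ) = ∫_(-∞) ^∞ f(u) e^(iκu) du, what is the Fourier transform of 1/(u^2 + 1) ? pi*exp(-Abs(κ) ) 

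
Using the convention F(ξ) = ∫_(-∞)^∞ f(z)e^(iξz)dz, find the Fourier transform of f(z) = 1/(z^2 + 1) pi*exp(-Abs(ξ))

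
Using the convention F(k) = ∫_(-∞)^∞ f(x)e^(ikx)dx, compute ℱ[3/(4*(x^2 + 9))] pi*exp(-3*Abs(k))/4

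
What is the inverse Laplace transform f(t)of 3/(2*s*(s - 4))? 3*exp(2*t)*sinh(2*t)/4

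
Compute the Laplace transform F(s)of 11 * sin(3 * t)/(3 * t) 11 * atan(3/s)/3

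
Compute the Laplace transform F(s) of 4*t 4/s^2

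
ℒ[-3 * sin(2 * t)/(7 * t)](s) -3 * atan(2/s)/7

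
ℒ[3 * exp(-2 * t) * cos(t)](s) 3 * (s + 2)/((s + 2)^2 + 1)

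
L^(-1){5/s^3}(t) 5 * t^2/2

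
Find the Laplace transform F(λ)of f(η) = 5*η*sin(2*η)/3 20*λ/(3*(λ^2+4)^2)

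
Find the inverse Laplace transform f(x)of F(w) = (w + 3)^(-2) x*exp(-3*x)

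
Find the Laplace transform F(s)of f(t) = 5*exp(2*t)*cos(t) 5*(s - 2)/((s - 2)^2 + 1)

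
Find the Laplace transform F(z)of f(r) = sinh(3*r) 3/(z^2 - 9)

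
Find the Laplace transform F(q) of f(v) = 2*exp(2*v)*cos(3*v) 2*(q - 2) /((q - 2) ^2+9) 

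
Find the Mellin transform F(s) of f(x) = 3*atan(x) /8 -3*pi*sec(pi*s/2) /(16*s) 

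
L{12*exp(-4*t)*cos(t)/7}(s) 12*(s + 4)/(7*((s + 4)^2 + 1))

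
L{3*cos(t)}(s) 3*s/(s^2 + 1)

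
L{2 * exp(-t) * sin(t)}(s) 2/((s + 1)^2 + 1)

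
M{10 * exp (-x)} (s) 10 * gamma (s)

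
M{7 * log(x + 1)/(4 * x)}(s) -7 * pi * csc(pi * s)/(4 * s - 4)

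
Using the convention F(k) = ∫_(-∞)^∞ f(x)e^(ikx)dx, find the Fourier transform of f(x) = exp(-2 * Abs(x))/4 1/(k^2 + 4)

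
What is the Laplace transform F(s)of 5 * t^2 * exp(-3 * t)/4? 5/(2 * (s + 3)^3)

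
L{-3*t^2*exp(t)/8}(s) -3/(4*(s - 1)^3)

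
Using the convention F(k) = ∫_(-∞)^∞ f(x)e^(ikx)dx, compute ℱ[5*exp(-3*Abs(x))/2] 15/(k^2+9)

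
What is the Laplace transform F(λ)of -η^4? -24/λ^5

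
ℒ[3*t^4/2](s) 36/s^5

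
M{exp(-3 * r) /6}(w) gamma(w) /(6 * 3^w) 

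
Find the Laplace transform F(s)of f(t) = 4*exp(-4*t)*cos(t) 4*(s + 4)/((s + 4)^2 + 1)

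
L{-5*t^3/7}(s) -30/(7*s^4)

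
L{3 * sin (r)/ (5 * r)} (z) 3 * atan (1/z)/5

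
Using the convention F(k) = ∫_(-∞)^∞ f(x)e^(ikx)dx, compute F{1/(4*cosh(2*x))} pi/(8*cosh(pi*k/4))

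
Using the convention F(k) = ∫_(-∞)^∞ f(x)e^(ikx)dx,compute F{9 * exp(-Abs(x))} 18/(k^2 + 1)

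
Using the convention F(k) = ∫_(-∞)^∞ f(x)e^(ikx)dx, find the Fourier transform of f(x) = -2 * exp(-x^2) -2 * sqrt(pi) * exp(-k^2/4)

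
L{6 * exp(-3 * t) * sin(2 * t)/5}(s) 12/(5 * ((s + 3)^2 + 4))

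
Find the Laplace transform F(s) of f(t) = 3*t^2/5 6/(5*s^3) 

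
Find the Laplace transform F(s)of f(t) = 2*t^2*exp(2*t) 4/(s - 2)^3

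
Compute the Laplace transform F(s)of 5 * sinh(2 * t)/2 5/(s^2 - 4)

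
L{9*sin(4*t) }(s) 36/(s^2 + 16) 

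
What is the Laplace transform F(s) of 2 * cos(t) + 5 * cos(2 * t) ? 5 * s/(s^2 + 4) + 2 * s/(s^2 + 1) 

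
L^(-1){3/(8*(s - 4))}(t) 3*exp(4*t)/8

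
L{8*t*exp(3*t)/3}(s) 8/(3*(s - 3)^2)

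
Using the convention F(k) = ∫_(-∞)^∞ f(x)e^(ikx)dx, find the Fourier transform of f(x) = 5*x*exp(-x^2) 5*I*sqrt(pi)*k*exp(-k^2/4)/2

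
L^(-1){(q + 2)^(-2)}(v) v * exp(-2 * v)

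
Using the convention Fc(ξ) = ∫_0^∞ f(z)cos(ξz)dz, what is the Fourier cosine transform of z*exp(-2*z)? (4 - ξ^2)/(ξ^2 + 4)^2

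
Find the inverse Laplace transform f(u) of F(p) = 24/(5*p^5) u^4/5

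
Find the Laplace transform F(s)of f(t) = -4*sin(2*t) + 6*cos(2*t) 6*s/(s^2 + 4) - 8/(s^2 + 4)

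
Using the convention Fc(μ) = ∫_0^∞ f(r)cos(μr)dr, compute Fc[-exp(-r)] -1/(μ^2 + 1)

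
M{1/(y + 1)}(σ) pi*csc(pi*σ)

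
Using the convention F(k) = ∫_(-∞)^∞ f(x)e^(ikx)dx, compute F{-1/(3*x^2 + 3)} -pi*exp(-Abs(k))/3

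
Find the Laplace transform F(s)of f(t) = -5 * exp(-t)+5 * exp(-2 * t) 5/(s+2) - 5/(s+1)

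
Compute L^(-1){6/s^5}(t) t^4/4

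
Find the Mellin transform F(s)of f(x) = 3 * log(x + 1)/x -3 * pi * csc(pi * s)/(s - 1)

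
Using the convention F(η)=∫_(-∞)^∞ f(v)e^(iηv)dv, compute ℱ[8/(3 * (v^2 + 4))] 4 * pi * exp(-2 * Abs(η))/3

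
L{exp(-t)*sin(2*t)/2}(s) 1/((s + 1)^2 + 4)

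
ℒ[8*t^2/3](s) 16/(3*s^3)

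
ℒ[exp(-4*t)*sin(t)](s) 1/((s + 4)^2 + 1)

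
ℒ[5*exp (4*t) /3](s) 5/ (3*(s - 4) ) 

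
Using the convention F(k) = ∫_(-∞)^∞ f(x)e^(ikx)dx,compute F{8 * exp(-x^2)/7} 8 * sqrt(pi) * exp(-k^2/4)/7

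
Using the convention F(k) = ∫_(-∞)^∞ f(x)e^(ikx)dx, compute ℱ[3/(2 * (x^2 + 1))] 3 * pi * exp(-Abs(k))/2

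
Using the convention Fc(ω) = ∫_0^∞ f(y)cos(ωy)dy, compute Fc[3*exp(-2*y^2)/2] 3*sqrt(2)*sqrt(pi)*exp(-ω^2/8)/8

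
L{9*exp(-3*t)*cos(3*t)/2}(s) 9*(s + 3)/(2*((s + 3)^2 + 9))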